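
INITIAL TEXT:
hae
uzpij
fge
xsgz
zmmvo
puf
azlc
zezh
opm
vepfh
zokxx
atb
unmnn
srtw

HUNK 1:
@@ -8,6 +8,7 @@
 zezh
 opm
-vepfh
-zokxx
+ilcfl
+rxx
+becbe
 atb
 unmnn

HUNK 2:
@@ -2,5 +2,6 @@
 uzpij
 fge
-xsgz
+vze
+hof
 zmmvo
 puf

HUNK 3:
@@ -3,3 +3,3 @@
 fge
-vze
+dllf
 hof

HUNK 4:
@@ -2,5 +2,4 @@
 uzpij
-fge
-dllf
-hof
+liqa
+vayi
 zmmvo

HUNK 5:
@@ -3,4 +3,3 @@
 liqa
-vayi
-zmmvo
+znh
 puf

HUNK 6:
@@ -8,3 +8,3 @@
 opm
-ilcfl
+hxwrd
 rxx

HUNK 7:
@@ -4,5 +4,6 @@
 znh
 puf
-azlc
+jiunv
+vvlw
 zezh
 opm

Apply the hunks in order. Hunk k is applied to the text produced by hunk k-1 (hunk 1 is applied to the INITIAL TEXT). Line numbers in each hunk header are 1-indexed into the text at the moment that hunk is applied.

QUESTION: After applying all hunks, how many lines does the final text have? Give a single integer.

Hunk 1: at line 8 remove [vepfh,zokxx] add [ilcfl,rxx,becbe] -> 15 lines: hae uzpij fge xsgz zmmvo puf azlc zezh opm ilcfl rxx becbe atb unmnn srtw
Hunk 2: at line 2 remove [xsgz] add [vze,hof] -> 16 lines: hae uzpij fge vze hof zmmvo puf azlc zezh opm ilcfl rxx becbe atb unmnn srtw
Hunk 3: at line 3 remove [vze] add [dllf] -> 16 lines: hae uzpij fge dllf hof zmmvo puf azlc zezh opm ilcfl rxx becbe atb unmnn srtw
Hunk 4: at line 2 remove [fge,dllf,hof] add [liqa,vayi] -> 15 lines: hae uzpij liqa vayi zmmvo puf azlc zezh opm ilcfl rxx becbe atb unmnn srtw
Hunk 5: at line 3 remove [vayi,zmmvo] add [znh] -> 14 lines: hae uzpij liqa znh puf azlc zezh opm ilcfl rxx becbe atb unmnn srtw
Hunk 6: at line 8 remove [ilcfl] add [hxwrd] -> 14 lines: hae uzpij liqa znh puf azlc zezh opm hxwrd rxx becbe atb unmnn srtw
Hunk 7: at line 4 remove [azlc] add [jiunv,vvlw] -> 15 lines: hae uzpij liqa znh puf jiunv vvlw zezh opm hxwrd rxx becbe atb unmnn srtw
Final line count: 15

Answer: 15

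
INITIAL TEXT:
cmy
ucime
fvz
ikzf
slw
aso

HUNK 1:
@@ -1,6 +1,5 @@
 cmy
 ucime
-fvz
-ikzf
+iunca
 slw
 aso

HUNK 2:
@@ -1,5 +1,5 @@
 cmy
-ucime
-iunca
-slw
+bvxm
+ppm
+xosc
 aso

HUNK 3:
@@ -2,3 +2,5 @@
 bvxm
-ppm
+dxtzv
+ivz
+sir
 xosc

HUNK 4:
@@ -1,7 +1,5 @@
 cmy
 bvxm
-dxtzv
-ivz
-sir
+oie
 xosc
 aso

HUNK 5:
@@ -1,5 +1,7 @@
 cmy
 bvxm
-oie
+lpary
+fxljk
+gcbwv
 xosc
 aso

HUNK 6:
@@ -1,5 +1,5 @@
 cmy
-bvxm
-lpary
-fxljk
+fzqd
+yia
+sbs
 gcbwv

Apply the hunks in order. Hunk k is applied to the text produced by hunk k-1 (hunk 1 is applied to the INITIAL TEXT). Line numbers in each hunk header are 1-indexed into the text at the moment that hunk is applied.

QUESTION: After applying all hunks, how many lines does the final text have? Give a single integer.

Hunk 1: at line 1 remove [fvz,ikzf] add [iunca] -> 5 lines: cmy ucime iunca slw aso
Hunk 2: at line 1 remove [ucime,iunca,slw] add [bvxm,ppm,xosc] -> 5 lines: cmy bvxm ppm xosc aso
Hunk 3: at line 2 remove [ppm] add [dxtzv,ivz,sir] -> 7 lines: cmy bvxm dxtzv ivz sir xosc aso
Hunk 4: at line 1 remove [dxtzv,ivz,sir] add [oie] -> 5 lines: cmy bvxm oie xosc aso
Hunk 5: at line 1 remove [oie] add [lpary,fxljk,gcbwv] -> 7 lines: cmy bvxm lpary fxljk gcbwv xosc aso
Hunk 6: at line 1 remove [bvxm,lpary,fxljk] add [fzqd,yia,sbs] -> 7 lines: cmy fzqd yia sbs gcbwv xosc aso
Final line count: 7

Answer: 7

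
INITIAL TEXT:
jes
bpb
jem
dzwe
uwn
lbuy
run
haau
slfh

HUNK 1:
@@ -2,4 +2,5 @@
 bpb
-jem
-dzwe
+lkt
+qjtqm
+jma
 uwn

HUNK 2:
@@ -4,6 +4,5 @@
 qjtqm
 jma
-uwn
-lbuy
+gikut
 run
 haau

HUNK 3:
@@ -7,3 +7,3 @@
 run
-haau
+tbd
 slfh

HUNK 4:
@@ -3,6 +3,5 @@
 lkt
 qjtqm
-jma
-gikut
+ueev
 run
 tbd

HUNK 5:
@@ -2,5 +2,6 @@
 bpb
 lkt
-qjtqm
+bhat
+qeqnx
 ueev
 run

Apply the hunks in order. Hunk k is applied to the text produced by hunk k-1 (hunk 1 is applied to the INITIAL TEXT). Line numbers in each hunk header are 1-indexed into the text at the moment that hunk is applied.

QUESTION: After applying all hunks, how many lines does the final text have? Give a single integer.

Answer: 9

Derivation:
Hunk 1: at line 2 remove [jem,dzwe] add [lkt,qjtqm,jma] -> 10 lines: jes bpb lkt qjtqm jma uwn lbuy run haau slfh
Hunk 2: at line 4 remove [uwn,lbuy] add [gikut] -> 9 lines: jes bpb lkt qjtqm jma gikut run haau slfh
Hunk 3: at line 7 remove [haau] add [tbd] -> 9 lines: jes bpb lkt qjtqm jma gikut run tbd slfh
Hunk 4: at line 3 remove [jma,gikut] add [ueev] -> 8 lines: jes bpb lkt qjtqm ueev run tbd slfh
Hunk 5: at line 2 remove [qjtqm] add [bhat,qeqnx] -> 9 lines: jes bpb lkt bhat qeqnx ueev run tbd slfh
Final line count: 9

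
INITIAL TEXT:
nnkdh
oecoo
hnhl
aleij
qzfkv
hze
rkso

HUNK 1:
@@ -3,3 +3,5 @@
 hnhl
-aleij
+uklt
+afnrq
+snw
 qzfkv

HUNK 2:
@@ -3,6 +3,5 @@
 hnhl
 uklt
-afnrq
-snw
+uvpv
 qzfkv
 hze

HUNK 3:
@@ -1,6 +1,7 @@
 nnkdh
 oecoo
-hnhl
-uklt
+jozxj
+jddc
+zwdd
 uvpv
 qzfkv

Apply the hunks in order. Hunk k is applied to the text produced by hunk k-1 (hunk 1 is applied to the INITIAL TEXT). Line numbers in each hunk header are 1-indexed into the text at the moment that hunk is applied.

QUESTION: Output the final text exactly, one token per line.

Hunk 1: at line 3 remove [aleij] add [uklt,afnrq,snw] -> 9 lines: nnkdh oecoo hnhl uklt afnrq snw qzfkv hze rkso
Hunk 2: at line 3 remove [afnrq,snw] add [uvpv] -> 8 lines: nnkdh oecoo hnhl uklt uvpv qzfkv hze rkso
Hunk 3: at line 1 remove [hnhl,uklt] add [jozxj,jddc,zwdd] -> 9 lines: nnkdh oecoo jozxj jddc zwdd uvpv qzfkv hze rkso

Answer: nnkdh
oecoo
jozxj
jddc
zwdd
uvpv
qzfkv
hze
rkso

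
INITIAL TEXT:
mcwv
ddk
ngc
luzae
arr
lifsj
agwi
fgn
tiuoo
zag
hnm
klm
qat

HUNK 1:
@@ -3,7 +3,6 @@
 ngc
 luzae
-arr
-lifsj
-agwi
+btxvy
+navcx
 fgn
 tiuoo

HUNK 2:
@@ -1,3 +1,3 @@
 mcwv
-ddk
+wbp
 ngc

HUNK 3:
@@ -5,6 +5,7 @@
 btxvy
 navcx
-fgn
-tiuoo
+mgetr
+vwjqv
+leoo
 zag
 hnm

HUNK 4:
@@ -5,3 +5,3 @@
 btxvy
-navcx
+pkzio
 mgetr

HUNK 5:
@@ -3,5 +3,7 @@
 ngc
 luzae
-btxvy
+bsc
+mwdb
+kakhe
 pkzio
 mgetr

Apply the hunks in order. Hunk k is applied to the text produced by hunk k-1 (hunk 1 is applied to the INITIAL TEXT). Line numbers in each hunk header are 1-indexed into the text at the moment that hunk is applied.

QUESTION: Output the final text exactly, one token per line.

Answer: mcwv
wbp
ngc
luzae
bsc
mwdb
kakhe
pkzio
mgetr
vwjqv
leoo
zag
hnm
klm
qat

Derivation:
Hunk 1: at line 3 remove [arr,lifsj,agwi] add [btxvy,navcx] -> 12 lines: mcwv ddk ngc luzae btxvy navcx fgn tiuoo zag hnm klm qat
Hunk 2: at line 1 remove [ddk] add [wbp] -> 12 lines: mcwv wbp ngc luzae btxvy navcx fgn tiuoo zag hnm klm qat
Hunk 3: at line 5 remove [fgn,tiuoo] add [mgetr,vwjqv,leoo] -> 13 lines: mcwv wbp ngc luzae btxvy navcx mgetr vwjqv leoo zag hnm klm qat
Hunk 4: at line 5 remove [navcx] add [pkzio] -> 13 lines: mcwv wbp ngc luzae btxvy pkzio mgetr vwjqv leoo zag hnm klm qat
Hunk 5: at line 3 remove [btxvy] add [bsc,mwdb,kakhe] -> 15 lines: mcwv wbp ngc luzae bsc mwdb kakhe pkzio mgetr vwjqv leoo zag hnm klm qat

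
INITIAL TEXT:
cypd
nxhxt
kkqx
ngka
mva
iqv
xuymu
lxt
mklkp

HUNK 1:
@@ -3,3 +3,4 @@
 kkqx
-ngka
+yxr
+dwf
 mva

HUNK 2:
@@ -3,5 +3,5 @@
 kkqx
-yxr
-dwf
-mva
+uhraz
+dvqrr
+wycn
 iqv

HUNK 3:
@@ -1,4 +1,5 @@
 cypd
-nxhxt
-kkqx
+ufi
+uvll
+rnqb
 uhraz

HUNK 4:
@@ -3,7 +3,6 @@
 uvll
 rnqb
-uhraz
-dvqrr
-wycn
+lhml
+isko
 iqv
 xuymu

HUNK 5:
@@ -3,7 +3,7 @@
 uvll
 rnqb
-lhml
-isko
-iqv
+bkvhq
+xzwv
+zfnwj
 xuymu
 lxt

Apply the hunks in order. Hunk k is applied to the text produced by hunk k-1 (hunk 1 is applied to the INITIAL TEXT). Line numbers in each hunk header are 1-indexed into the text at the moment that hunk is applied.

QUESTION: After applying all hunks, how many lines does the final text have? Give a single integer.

Hunk 1: at line 3 remove [ngka] add [yxr,dwf] -> 10 lines: cypd nxhxt kkqx yxr dwf mva iqv xuymu lxt mklkp
Hunk 2: at line 3 remove [yxr,dwf,mva] add [uhraz,dvqrr,wycn] -> 10 lines: cypd nxhxt kkqx uhraz dvqrr wycn iqv xuymu lxt mklkp
Hunk 3: at line 1 remove [nxhxt,kkqx] add [ufi,uvll,rnqb] -> 11 lines: cypd ufi uvll rnqb uhraz dvqrr wycn iqv xuymu lxt mklkp
Hunk 4: at line 3 remove [uhraz,dvqrr,wycn] add [lhml,isko] -> 10 lines: cypd ufi uvll rnqb lhml isko iqv xuymu lxt mklkp
Hunk 5: at line 3 remove [lhml,isko,iqv] add [bkvhq,xzwv,zfnwj] -> 10 lines: cypd ufi uvll rnqb bkvhq xzwv zfnwj xuymu lxt mklkp
Final line count: 10

Answer: 10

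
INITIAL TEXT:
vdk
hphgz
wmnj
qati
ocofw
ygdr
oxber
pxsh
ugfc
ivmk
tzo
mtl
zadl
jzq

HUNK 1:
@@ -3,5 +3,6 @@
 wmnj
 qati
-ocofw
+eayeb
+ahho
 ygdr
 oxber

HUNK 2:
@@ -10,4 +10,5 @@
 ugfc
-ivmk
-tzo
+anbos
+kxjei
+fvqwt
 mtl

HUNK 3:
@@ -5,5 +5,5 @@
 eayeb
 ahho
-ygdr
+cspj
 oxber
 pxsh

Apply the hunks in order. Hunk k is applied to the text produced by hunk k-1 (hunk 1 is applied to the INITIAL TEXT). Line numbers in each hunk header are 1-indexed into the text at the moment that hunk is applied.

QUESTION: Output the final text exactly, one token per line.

Hunk 1: at line 3 remove [ocofw] add [eayeb,ahho] -> 15 lines: vdk hphgz wmnj qati eayeb ahho ygdr oxber pxsh ugfc ivmk tzo mtl zadl jzq
Hunk 2: at line 10 remove [ivmk,tzo] add [anbos,kxjei,fvqwt] -> 16 lines: vdk hphgz wmnj qati eayeb ahho ygdr oxber pxsh ugfc anbos kxjei fvqwt mtl zadl jzq
Hunk 3: at line 5 remove [ygdr] add [cspj] -> 16 lines: vdk hphgz wmnj qati eayeb ahho cspj oxber pxsh ugfc anbos kxjei fvqwt mtl zadl jzq

Answer: vdk
hphgz
wmnj
qati
eayeb
ahho
cspj
oxber
pxsh
ugfc
anbos
kxjei
fvqwt
mtl
zadl
jzq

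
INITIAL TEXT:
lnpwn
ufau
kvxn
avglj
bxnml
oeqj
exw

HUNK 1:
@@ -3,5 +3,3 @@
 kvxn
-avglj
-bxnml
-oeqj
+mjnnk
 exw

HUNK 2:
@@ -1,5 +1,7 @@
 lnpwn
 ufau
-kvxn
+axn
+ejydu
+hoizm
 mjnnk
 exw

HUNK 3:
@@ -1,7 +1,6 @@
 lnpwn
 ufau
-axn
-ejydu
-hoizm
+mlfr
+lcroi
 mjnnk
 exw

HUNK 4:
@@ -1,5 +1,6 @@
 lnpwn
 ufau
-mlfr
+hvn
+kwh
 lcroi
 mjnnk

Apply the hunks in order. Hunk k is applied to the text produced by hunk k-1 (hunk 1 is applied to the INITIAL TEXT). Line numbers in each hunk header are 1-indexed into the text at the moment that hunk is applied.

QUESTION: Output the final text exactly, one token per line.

Answer: lnpwn
ufau
hvn
kwh
lcroi
mjnnk
exw

Derivation:
Hunk 1: at line 3 remove [avglj,bxnml,oeqj] add [mjnnk] -> 5 lines: lnpwn ufau kvxn mjnnk exw
Hunk 2: at line 1 remove [kvxn] add [axn,ejydu,hoizm] -> 7 lines: lnpwn ufau axn ejydu hoizm mjnnk exw
Hunk 3: at line 1 remove [axn,ejydu,hoizm] add [mlfr,lcroi] -> 6 lines: lnpwn ufau mlfr lcroi mjnnk exw
Hunk 4: at line 1 remove [mlfr] add [hvn,kwh] -> 7 lines: lnpwn ufau hvn kwh lcroi mjnnk exw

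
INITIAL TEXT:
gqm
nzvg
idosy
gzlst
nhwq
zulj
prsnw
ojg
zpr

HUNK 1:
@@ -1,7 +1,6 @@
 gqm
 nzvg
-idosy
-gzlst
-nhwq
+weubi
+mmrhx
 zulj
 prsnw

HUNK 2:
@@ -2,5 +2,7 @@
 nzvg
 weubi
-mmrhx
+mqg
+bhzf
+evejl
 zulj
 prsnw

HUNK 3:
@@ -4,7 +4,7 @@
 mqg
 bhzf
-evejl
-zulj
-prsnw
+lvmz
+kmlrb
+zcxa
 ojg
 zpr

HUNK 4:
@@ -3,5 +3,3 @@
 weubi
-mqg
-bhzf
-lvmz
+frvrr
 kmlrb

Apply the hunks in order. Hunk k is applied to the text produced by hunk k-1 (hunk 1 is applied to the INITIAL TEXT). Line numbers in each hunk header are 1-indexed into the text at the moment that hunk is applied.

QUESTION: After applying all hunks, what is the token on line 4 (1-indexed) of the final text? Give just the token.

Answer: frvrr

Derivation:
Hunk 1: at line 1 remove [idosy,gzlst,nhwq] add [weubi,mmrhx] -> 8 lines: gqm nzvg weubi mmrhx zulj prsnw ojg zpr
Hunk 2: at line 2 remove [mmrhx] add [mqg,bhzf,evejl] -> 10 lines: gqm nzvg weubi mqg bhzf evejl zulj prsnw ojg zpr
Hunk 3: at line 4 remove [evejl,zulj,prsnw] add [lvmz,kmlrb,zcxa] -> 10 lines: gqm nzvg weubi mqg bhzf lvmz kmlrb zcxa ojg zpr
Hunk 4: at line 3 remove [mqg,bhzf,lvmz] add [frvrr] -> 8 lines: gqm nzvg weubi frvrr kmlrb zcxa ojg zpr
Final line 4: frvrr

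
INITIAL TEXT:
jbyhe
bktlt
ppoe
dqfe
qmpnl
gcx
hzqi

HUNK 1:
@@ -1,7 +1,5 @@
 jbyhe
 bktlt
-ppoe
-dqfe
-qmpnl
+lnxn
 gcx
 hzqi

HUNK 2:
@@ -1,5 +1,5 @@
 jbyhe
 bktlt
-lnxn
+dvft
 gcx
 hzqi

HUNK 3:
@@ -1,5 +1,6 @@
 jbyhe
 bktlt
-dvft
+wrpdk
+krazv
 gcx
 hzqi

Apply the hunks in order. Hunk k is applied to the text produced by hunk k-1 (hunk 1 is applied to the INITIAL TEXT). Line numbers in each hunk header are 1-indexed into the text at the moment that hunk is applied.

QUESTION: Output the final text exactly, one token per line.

Answer: jbyhe
bktlt
wrpdk
krazv
gcx
hzqi

Derivation:
Hunk 1: at line 1 remove [ppoe,dqfe,qmpnl] add [lnxn] -> 5 lines: jbyhe bktlt lnxn gcx hzqi
Hunk 2: at line 1 remove [lnxn] add [dvft] -> 5 lines: jbyhe bktlt dvft gcx hzqi
Hunk 3: at line 1 remove [dvft] add [wrpdk,krazv] -> 6 lines: jbyhe bktlt wrpdk krazv gcx hzqi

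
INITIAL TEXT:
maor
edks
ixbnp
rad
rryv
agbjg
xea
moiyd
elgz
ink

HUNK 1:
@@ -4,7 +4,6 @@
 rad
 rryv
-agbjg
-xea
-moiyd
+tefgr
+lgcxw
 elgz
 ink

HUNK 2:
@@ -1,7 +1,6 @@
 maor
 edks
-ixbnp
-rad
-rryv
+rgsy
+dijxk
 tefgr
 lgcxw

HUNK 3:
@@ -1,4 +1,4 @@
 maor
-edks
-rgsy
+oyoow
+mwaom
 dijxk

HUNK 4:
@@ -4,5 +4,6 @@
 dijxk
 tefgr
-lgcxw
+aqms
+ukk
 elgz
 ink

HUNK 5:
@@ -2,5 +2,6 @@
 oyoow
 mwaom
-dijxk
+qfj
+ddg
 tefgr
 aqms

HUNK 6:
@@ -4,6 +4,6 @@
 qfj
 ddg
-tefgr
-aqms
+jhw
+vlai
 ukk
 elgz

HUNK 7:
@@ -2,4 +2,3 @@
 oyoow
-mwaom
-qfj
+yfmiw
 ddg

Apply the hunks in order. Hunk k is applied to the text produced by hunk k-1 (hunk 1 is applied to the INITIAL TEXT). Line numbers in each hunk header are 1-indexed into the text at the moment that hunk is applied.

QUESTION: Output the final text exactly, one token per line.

Answer: maor
oyoow
yfmiw
ddg
jhw
vlai
ukk
elgz
ink

Derivation:
Hunk 1: at line 4 remove [agbjg,xea,moiyd] add [tefgr,lgcxw] -> 9 lines: maor edks ixbnp rad rryv tefgr lgcxw elgz ink
Hunk 2: at line 1 remove [ixbnp,rad,rryv] add [rgsy,dijxk] -> 8 lines: maor edks rgsy dijxk tefgr lgcxw elgz ink
Hunk 3: at line 1 remove [edks,rgsy] add [oyoow,mwaom] -> 8 lines: maor oyoow mwaom dijxk tefgr lgcxw elgz ink
Hunk 4: at line 4 remove [lgcxw] add [aqms,ukk] -> 9 lines: maor oyoow mwaom dijxk tefgr aqms ukk elgz ink
Hunk 5: at line 2 remove [dijxk] add [qfj,ddg] -> 10 lines: maor oyoow mwaom qfj ddg tefgr aqms ukk elgz ink
Hunk 6: at line 4 remove [tefgr,aqms] add [jhw,vlai] -> 10 lines: maor oyoow mwaom qfj ddg jhw vlai ukk elgz ink
Hunk 7: at line 2 remove [mwaom,qfj] add [yfmiw] -> 9 lines: maor oyoow yfmiw ddg jhw vlai ukk elgz ink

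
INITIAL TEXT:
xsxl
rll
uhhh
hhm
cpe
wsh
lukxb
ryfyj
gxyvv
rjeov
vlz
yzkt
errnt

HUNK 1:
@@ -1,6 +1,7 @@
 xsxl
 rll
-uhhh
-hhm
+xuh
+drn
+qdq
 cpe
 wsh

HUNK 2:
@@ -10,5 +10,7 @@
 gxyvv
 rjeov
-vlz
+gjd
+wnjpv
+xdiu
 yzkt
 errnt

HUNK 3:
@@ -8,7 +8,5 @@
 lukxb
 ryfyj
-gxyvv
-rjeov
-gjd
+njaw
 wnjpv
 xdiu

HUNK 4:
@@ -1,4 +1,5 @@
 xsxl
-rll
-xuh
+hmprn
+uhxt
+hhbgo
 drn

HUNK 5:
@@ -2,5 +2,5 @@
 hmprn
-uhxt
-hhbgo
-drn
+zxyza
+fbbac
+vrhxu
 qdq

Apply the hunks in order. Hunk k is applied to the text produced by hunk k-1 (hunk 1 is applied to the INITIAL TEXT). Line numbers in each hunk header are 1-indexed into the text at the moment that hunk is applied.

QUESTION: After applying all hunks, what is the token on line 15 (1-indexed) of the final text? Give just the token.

Answer: errnt

Derivation:
Hunk 1: at line 1 remove [uhhh,hhm] add [xuh,drn,qdq] -> 14 lines: xsxl rll xuh drn qdq cpe wsh lukxb ryfyj gxyvv rjeov vlz yzkt errnt
Hunk 2: at line 10 remove [vlz] add [gjd,wnjpv,xdiu] -> 16 lines: xsxl rll xuh drn qdq cpe wsh lukxb ryfyj gxyvv rjeov gjd wnjpv xdiu yzkt errnt
Hunk 3: at line 8 remove [gxyvv,rjeov,gjd] add [njaw] -> 14 lines: xsxl rll xuh drn qdq cpe wsh lukxb ryfyj njaw wnjpv xdiu yzkt errnt
Hunk 4: at line 1 remove [rll,xuh] add [hmprn,uhxt,hhbgo] -> 15 lines: xsxl hmprn uhxt hhbgo drn qdq cpe wsh lukxb ryfyj njaw wnjpv xdiu yzkt errnt
Hunk 5: at line 2 remove [uhxt,hhbgo,drn] add [zxyza,fbbac,vrhxu] -> 15 lines: xsxl hmprn zxyza fbbac vrhxu qdq cpe wsh lukxb ryfyj njaw wnjpv xdiu yzkt errnt
Final line 15: errnt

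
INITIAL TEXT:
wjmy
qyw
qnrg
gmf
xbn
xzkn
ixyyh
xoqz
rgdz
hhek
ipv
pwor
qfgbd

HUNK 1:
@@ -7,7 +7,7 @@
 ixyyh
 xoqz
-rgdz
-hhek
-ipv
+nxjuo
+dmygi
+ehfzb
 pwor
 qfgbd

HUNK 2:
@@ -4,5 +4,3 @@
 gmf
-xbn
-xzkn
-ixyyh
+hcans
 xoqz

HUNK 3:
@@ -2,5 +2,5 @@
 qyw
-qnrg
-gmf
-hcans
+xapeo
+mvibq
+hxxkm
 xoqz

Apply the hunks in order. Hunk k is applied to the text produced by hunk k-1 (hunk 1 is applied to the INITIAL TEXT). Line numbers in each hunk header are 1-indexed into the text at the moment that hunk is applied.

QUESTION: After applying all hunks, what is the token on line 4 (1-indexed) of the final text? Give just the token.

Answer: mvibq

Derivation:
Hunk 1: at line 7 remove [rgdz,hhek,ipv] add [nxjuo,dmygi,ehfzb] -> 13 lines: wjmy qyw qnrg gmf xbn xzkn ixyyh xoqz nxjuo dmygi ehfzb pwor qfgbd
Hunk 2: at line 4 remove [xbn,xzkn,ixyyh] add [hcans] -> 11 lines: wjmy qyw qnrg gmf hcans xoqz nxjuo dmygi ehfzb pwor qfgbd
Hunk 3: at line 2 remove [qnrg,gmf,hcans] add [xapeo,mvibq,hxxkm] -> 11 lines: wjmy qyw xapeo mvibq hxxkm xoqz nxjuo dmygi ehfzb pwor qfgbd
Final line 4: mvibq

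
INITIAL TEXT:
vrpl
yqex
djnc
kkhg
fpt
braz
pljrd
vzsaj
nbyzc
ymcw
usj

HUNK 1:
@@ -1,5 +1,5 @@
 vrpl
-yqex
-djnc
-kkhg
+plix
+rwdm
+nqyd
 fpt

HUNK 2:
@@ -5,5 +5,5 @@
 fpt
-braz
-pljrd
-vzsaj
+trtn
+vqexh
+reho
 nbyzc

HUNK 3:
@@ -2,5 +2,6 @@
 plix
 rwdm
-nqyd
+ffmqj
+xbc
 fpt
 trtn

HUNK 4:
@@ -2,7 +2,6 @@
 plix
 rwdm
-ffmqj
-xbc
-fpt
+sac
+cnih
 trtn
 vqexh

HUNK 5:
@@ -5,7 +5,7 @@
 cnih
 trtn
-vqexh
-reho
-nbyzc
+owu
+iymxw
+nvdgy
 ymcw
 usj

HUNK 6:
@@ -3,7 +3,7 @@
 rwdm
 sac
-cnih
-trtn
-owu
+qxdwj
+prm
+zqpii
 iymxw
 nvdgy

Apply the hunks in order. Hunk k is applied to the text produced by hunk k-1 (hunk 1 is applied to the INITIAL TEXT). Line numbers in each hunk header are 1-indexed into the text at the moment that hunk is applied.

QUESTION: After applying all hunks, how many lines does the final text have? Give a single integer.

Hunk 1: at line 1 remove [yqex,djnc,kkhg] add [plix,rwdm,nqyd] -> 11 lines: vrpl plix rwdm nqyd fpt braz pljrd vzsaj nbyzc ymcw usj
Hunk 2: at line 5 remove [braz,pljrd,vzsaj] add [trtn,vqexh,reho] -> 11 lines: vrpl plix rwdm nqyd fpt trtn vqexh reho nbyzc ymcw usj
Hunk 3: at line 2 remove [nqyd] add [ffmqj,xbc] -> 12 lines: vrpl plix rwdm ffmqj xbc fpt trtn vqexh reho nbyzc ymcw usj
Hunk 4: at line 2 remove [ffmqj,xbc,fpt] add [sac,cnih] -> 11 lines: vrpl plix rwdm sac cnih trtn vqexh reho nbyzc ymcw usj
Hunk 5: at line 5 remove [vqexh,reho,nbyzc] add [owu,iymxw,nvdgy] -> 11 lines: vrpl plix rwdm sac cnih trtn owu iymxw nvdgy ymcw usj
Hunk 6: at line 3 remove [cnih,trtn,owu] add [qxdwj,prm,zqpii] -> 11 lines: vrpl plix rwdm sac qxdwj prm zqpii iymxw nvdgy ymcw usj
Final line count: 11

Answer: 11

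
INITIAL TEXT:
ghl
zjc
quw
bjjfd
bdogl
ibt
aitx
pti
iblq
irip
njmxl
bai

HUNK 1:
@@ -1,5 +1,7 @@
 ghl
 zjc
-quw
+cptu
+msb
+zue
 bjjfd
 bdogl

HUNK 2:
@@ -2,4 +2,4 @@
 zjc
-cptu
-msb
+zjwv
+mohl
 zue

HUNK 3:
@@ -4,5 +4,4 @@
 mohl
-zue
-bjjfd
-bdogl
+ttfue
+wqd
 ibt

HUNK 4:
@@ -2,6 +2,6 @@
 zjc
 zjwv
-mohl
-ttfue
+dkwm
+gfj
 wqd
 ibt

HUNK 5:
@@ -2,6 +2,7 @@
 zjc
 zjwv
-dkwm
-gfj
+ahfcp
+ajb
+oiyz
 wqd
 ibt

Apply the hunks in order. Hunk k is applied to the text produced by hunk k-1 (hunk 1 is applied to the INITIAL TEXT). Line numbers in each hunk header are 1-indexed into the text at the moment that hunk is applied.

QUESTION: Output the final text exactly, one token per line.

Answer: ghl
zjc
zjwv
ahfcp
ajb
oiyz
wqd
ibt
aitx
pti
iblq
irip
njmxl
bai

Derivation:
Hunk 1: at line 1 remove [quw] add [cptu,msb,zue] -> 14 lines: ghl zjc cptu msb zue bjjfd bdogl ibt aitx pti iblq irip njmxl bai
Hunk 2: at line 2 remove [cptu,msb] add [zjwv,mohl] -> 14 lines: ghl zjc zjwv mohl zue bjjfd bdogl ibt aitx pti iblq irip njmxl bai
Hunk 3: at line 4 remove [zue,bjjfd,bdogl] add [ttfue,wqd] -> 13 lines: ghl zjc zjwv mohl ttfue wqd ibt aitx pti iblq irip njmxl bai
Hunk 4: at line 2 remove [mohl,ttfue] add [dkwm,gfj] -> 13 lines: ghl zjc zjwv dkwm gfj wqd ibt aitx pti iblq irip njmxl bai
Hunk 5: at line 2 remove [dkwm,gfj] add [ahfcp,ajb,oiyz] -> 14 lines: ghl zjc zjwv ahfcp ajb oiyz wqd ibt aitx pti iblq irip njmxl bai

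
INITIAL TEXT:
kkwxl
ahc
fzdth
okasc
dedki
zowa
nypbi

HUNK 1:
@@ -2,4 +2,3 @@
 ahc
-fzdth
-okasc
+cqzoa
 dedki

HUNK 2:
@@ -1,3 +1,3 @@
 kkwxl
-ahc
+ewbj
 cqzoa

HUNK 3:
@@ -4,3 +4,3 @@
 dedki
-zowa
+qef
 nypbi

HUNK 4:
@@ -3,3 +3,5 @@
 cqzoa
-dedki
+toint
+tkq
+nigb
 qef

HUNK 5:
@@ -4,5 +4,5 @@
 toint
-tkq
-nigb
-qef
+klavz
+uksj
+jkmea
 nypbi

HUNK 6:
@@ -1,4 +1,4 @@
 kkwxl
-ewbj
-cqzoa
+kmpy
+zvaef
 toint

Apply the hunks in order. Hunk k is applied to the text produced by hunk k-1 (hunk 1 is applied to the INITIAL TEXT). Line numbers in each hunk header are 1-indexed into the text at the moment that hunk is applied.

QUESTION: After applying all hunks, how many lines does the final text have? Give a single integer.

Hunk 1: at line 2 remove [fzdth,okasc] add [cqzoa] -> 6 lines: kkwxl ahc cqzoa dedki zowa nypbi
Hunk 2: at line 1 remove [ahc] add [ewbj] -> 6 lines: kkwxl ewbj cqzoa dedki zowa nypbi
Hunk 3: at line 4 remove [zowa] add [qef] -> 6 lines: kkwxl ewbj cqzoa dedki qef nypbi
Hunk 4: at line 3 remove [dedki] add [toint,tkq,nigb] -> 8 lines: kkwxl ewbj cqzoa toint tkq nigb qef nypbi
Hunk 5: at line 4 remove [tkq,nigb,qef] add [klavz,uksj,jkmea] -> 8 lines: kkwxl ewbj cqzoa toint klavz uksj jkmea nypbi
Hunk 6: at line 1 remove [ewbj,cqzoa] add [kmpy,zvaef] -> 8 lines: kkwxl kmpy zvaef toint klavz uksj jkmea nypbi
Final line count: 8

Answer: 8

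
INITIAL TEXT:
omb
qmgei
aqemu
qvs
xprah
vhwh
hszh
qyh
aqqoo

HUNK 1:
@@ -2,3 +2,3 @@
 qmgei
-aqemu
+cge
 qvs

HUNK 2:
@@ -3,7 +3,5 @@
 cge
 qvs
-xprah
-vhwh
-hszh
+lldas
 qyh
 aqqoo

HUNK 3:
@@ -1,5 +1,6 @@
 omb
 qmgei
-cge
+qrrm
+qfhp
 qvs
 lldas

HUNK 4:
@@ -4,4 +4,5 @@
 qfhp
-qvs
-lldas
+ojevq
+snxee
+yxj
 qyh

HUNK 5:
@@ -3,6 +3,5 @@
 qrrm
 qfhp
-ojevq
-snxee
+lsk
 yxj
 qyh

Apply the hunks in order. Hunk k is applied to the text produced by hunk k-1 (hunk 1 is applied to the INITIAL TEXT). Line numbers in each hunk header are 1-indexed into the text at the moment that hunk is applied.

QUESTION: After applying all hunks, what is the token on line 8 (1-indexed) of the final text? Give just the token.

Hunk 1: at line 2 remove [aqemu] add [cge] -> 9 lines: omb qmgei cge qvs xprah vhwh hszh qyh aqqoo
Hunk 2: at line 3 remove [xprah,vhwh,hszh] add [lldas] -> 7 lines: omb qmgei cge qvs lldas qyh aqqoo
Hunk 3: at line 1 remove [cge] add [qrrm,qfhp] -> 8 lines: omb qmgei qrrm qfhp qvs lldas qyh aqqoo
Hunk 4: at line 4 remove [qvs,lldas] add [ojevq,snxee,yxj] -> 9 lines: omb qmgei qrrm qfhp ojevq snxee yxj qyh aqqoo
Hunk 5: at line 3 remove [ojevq,snxee] add [lsk] -> 8 lines: omb qmgei qrrm qfhp lsk yxj qyh aqqoo
Final line 8: aqqoo

Answer: aqqoo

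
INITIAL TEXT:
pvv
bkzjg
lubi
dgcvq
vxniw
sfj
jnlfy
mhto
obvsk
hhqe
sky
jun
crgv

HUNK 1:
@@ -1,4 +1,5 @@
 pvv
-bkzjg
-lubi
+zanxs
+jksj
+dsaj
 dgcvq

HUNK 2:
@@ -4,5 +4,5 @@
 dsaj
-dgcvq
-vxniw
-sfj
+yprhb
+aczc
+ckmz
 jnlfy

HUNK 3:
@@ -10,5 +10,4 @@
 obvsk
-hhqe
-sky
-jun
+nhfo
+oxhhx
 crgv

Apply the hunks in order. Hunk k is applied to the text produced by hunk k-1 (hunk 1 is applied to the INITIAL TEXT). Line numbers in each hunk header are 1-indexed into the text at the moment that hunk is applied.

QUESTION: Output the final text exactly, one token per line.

Hunk 1: at line 1 remove [bkzjg,lubi] add [zanxs,jksj,dsaj] -> 14 lines: pvv zanxs jksj dsaj dgcvq vxniw sfj jnlfy mhto obvsk hhqe sky jun crgv
Hunk 2: at line 4 remove [dgcvq,vxniw,sfj] add [yprhb,aczc,ckmz] -> 14 lines: pvv zanxs jksj dsaj yprhb aczc ckmz jnlfy mhto obvsk hhqe sky jun crgv
Hunk 3: at line 10 remove [hhqe,sky,jun] add [nhfo,oxhhx] -> 13 lines: pvv zanxs jksj dsaj yprhb aczc ckmz jnlfy mhto obvsk nhfo oxhhx crgv

Answer: pvv
zanxs
jksj
dsaj
yprhb
aczc
ckmz
jnlfy
mhto
obvsk
nhfo
oxhhx
crgv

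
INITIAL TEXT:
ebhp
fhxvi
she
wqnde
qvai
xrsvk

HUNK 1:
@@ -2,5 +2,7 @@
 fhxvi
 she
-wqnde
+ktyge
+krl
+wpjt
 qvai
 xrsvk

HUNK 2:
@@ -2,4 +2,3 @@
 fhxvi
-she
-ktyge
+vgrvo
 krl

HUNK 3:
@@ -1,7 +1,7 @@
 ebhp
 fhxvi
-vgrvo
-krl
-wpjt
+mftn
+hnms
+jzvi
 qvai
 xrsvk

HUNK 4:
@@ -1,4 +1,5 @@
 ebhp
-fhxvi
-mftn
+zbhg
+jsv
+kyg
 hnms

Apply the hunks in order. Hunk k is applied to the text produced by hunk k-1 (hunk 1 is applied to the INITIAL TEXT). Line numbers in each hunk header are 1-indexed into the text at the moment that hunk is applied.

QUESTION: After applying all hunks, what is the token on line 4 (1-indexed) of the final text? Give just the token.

Hunk 1: at line 2 remove [wqnde] add [ktyge,krl,wpjt] -> 8 lines: ebhp fhxvi she ktyge krl wpjt qvai xrsvk
Hunk 2: at line 2 remove [she,ktyge] add [vgrvo] -> 7 lines: ebhp fhxvi vgrvo krl wpjt qvai xrsvk
Hunk 3: at line 1 remove [vgrvo,krl,wpjt] add [mftn,hnms,jzvi] -> 7 lines: ebhp fhxvi mftn hnms jzvi qvai xrsvk
Hunk 4: at line 1 remove [fhxvi,mftn] add [zbhg,jsv,kyg] -> 8 lines: ebhp zbhg jsv kyg hnms jzvi qvai xrsvk
Final line 4: kyg

Answer: kyg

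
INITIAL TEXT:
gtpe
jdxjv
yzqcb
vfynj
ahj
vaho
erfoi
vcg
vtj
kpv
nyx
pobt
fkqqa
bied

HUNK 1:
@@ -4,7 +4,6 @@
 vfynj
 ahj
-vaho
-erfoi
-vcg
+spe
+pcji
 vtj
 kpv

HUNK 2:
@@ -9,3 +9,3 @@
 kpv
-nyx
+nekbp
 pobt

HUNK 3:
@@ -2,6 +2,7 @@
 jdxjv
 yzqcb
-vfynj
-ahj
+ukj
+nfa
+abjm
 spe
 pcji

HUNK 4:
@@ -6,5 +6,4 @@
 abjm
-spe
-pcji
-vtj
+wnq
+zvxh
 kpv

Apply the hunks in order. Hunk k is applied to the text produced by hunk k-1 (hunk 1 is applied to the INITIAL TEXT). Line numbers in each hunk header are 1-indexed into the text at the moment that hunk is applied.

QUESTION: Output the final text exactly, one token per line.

Hunk 1: at line 4 remove [vaho,erfoi,vcg] add [spe,pcji] -> 13 lines: gtpe jdxjv yzqcb vfynj ahj spe pcji vtj kpv nyx pobt fkqqa bied
Hunk 2: at line 9 remove [nyx] add [nekbp] -> 13 lines: gtpe jdxjv yzqcb vfynj ahj spe pcji vtj kpv nekbp pobt fkqqa bied
Hunk 3: at line 2 remove [vfynj,ahj] add [ukj,nfa,abjm] -> 14 lines: gtpe jdxjv yzqcb ukj nfa abjm spe pcji vtj kpv nekbp pobt fkqqa bied
Hunk 4: at line 6 remove [spe,pcji,vtj] add [wnq,zvxh] -> 13 lines: gtpe jdxjv yzqcb ukj nfa abjm wnq zvxh kpv nekbp pobt fkqqa bied

Answer: gtpe
jdxjv
yzqcb
ukj
nfa
abjm
wnq
zvxh
kpv
nekbp
pobt
fkqqa
bied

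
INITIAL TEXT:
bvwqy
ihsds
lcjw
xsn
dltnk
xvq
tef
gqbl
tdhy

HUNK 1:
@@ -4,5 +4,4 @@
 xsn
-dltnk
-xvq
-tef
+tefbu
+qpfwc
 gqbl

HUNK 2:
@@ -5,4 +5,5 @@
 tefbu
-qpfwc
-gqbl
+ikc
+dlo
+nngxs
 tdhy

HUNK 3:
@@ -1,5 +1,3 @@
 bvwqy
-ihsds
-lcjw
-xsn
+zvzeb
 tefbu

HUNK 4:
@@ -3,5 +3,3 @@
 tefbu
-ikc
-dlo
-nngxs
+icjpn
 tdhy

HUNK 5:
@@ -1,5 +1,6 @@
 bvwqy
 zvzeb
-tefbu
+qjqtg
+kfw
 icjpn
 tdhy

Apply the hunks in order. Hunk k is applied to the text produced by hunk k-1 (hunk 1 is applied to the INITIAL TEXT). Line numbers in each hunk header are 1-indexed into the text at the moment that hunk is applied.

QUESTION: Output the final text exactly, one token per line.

Hunk 1: at line 4 remove [dltnk,xvq,tef] add [tefbu,qpfwc] -> 8 lines: bvwqy ihsds lcjw xsn tefbu qpfwc gqbl tdhy
Hunk 2: at line 5 remove [qpfwc,gqbl] add [ikc,dlo,nngxs] -> 9 lines: bvwqy ihsds lcjw xsn tefbu ikc dlo nngxs tdhy
Hunk 3: at line 1 remove [ihsds,lcjw,xsn] add [zvzeb] -> 7 lines: bvwqy zvzeb tefbu ikc dlo nngxs tdhy
Hunk 4: at line 3 remove [ikc,dlo,nngxs] add [icjpn] -> 5 lines: bvwqy zvzeb tefbu icjpn tdhy
Hunk 5: at line 1 remove [tefbu] add [qjqtg,kfw] -> 6 lines: bvwqy zvzeb qjqtg kfw icjpn tdhy

Answer: bvwqy
zvzeb
qjqtg
kfw
icjpn
tdhy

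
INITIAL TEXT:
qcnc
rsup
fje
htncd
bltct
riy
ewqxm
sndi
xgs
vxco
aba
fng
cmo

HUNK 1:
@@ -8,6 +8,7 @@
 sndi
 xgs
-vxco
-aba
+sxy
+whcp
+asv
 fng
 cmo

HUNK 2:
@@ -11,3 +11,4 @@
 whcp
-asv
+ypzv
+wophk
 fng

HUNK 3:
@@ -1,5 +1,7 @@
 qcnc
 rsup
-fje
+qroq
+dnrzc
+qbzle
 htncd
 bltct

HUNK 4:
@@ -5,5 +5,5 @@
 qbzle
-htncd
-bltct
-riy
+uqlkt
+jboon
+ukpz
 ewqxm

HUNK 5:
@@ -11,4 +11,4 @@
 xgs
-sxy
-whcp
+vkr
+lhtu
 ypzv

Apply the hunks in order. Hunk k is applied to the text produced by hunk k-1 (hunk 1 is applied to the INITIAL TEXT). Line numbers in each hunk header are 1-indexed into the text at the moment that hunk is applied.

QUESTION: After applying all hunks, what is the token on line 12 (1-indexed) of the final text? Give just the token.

Hunk 1: at line 8 remove [vxco,aba] add [sxy,whcp,asv] -> 14 lines: qcnc rsup fje htncd bltct riy ewqxm sndi xgs sxy whcp asv fng cmo
Hunk 2: at line 11 remove [asv] add [ypzv,wophk] -> 15 lines: qcnc rsup fje htncd bltct riy ewqxm sndi xgs sxy whcp ypzv wophk fng cmo
Hunk 3: at line 1 remove [fje] add [qroq,dnrzc,qbzle] -> 17 lines: qcnc rsup qroq dnrzc qbzle htncd bltct riy ewqxm sndi xgs sxy whcp ypzv wophk fng cmo
Hunk 4: at line 5 remove [htncd,bltct,riy] add [uqlkt,jboon,ukpz] -> 17 lines: qcnc rsup qroq dnrzc qbzle uqlkt jboon ukpz ewqxm sndi xgs sxy whcp ypzv wophk fng cmo
Hunk 5: at line 11 remove [sxy,whcp] add [vkr,lhtu] -> 17 lines: qcnc rsup qroq dnrzc qbzle uqlkt jboon ukpz ewqxm sndi xgs vkr lhtu ypzv wophk fng cmo
Final line 12: vkr

Answer: vkr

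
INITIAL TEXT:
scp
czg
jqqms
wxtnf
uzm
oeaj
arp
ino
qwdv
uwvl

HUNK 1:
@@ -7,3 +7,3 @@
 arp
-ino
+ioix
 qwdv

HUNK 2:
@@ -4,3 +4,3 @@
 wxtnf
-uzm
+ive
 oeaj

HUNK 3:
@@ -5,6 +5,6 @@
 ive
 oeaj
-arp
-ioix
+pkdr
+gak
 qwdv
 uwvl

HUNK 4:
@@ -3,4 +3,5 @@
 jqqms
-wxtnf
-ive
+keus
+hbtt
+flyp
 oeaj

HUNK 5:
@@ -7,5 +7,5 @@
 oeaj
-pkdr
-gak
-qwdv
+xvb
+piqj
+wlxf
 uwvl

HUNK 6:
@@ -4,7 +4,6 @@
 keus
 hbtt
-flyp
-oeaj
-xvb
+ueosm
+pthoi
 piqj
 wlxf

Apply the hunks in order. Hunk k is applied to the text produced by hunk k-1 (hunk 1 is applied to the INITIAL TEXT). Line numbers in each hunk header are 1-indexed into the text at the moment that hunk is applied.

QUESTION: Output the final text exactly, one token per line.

Hunk 1: at line 7 remove [ino] add [ioix] -> 10 lines: scp czg jqqms wxtnf uzm oeaj arp ioix qwdv uwvl
Hunk 2: at line 4 remove [uzm] add [ive] -> 10 lines: scp czg jqqms wxtnf ive oeaj arp ioix qwdv uwvl
Hunk 3: at line 5 remove [arp,ioix] add [pkdr,gak] -> 10 lines: scp czg jqqms wxtnf ive oeaj pkdr gak qwdv uwvl
Hunk 4: at line 3 remove [wxtnf,ive] add [keus,hbtt,flyp] -> 11 lines: scp czg jqqms keus hbtt flyp oeaj pkdr gak qwdv uwvl
Hunk 5: at line 7 remove [pkdr,gak,qwdv] add [xvb,piqj,wlxf] -> 11 lines: scp czg jqqms keus hbtt flyp oeaj xvb piqj wlxf uwvl
Hunk 6: at line 4 remove [flyp,oeaj,xvb] add [ueosm,pthoi] -> 10 lines: scp czg jqqms keus hbtt ueosm pthoi piqj wlxf uwvl

Answer: scp
czg
jqqms
keus
hbtt
ueosm
pthoi
piqj
wlxf
uwvl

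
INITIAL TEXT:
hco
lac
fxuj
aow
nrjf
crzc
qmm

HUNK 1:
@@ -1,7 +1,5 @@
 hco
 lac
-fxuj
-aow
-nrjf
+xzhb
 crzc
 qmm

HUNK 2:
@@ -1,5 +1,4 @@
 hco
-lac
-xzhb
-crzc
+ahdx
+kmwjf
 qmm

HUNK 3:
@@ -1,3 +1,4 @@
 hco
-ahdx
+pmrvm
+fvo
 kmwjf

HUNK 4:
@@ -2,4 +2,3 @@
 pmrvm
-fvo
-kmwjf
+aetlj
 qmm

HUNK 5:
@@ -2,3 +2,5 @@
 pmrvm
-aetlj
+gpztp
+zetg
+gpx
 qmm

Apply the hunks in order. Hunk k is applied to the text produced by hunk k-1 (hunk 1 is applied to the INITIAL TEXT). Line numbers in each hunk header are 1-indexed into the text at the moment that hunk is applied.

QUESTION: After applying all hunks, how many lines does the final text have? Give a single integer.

Hunk 1: at line 1 remove [fxuj,aow,nrjf] add [xzhb] -> 5 lines: hco lac xzhb crzc qmm
Hunk 2: at line 1 remove [lac,xzhb,crzc] add [ahdx,kmwjf] -> 4 lines: hco ahdx kmwjf qmm
Hunk 3: at line 1 remove [ahdx] add [pmrvm,fvo] -> 5 lines: hco pmrvm fvo kmwjf qmm
Hunk 4: at line 2 remove [fvo,kmwjf] add [aetlj] -> 4 lines: hco pmrvm aetlj qmm
Hunk 5: at line 2 remove [aetlj] add [gpztp,zetg,gpx] -> 6 lines: hco pmrvm gpztp zetg gpx qmm
Final line count: 6

Answer: 6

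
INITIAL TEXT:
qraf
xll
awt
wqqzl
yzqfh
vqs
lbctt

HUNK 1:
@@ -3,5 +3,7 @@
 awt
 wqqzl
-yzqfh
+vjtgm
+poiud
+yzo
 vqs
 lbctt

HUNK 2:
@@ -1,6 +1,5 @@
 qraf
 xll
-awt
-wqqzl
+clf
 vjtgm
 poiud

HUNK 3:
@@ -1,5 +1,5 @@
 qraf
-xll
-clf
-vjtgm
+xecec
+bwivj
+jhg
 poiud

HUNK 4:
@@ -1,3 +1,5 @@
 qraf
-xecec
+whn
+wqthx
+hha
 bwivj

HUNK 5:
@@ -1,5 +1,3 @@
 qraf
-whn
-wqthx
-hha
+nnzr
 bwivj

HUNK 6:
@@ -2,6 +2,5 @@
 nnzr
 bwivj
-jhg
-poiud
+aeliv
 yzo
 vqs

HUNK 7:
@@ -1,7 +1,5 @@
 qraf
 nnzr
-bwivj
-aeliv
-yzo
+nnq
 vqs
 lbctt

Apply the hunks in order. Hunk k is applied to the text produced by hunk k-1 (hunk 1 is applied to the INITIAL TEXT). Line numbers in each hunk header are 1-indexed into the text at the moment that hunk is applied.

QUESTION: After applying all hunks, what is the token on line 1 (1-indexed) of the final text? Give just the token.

Hunk 1: at line 3 remove [yzqfh] add [vjtgm,poiud,yzo] -> 9 lines: qraf xll awt wqqzl vjtgm poiud yzo vqs lbctt
Hunk 2: at line 1 remove [awt,wqqzl] add [clf] -> 8 lines: qraf xll clf vjtgm poiud yzo vqs lbctt
Hunk 3: at line 1 remove [xll,clf,vjtgm] add [xecec,bwivj,jhg] -> 8 lines: qraf xecec bwivj jhg poiud yzo vqs lbctt
Hunk 4: at line 1 remove [xecec] add [whn,wqthx,hha] -> 10 lines: qraf whn wqthx hha bwivj jhg poiud yzo vqs lbctt
Hunk 5: at line 1 remove [whn,wqthx,hha] add [nnzr] -> 8 lines: qraf nnzr bwivj jhg poiud yzo vqs lbctt
Hunk 6: at line 2 remove [jhg,poiud] add [aeliv] -> 7 lines: qraf nnzr bwivj aeliv yzo vqs lbctt
Hunk 7: at line 1 remove [bwivj,aeliv,yzo] add [nnq] -> 5 lines: qraf nnzr nnq vqs lbctt
Final line 1: qraf

Answer: qraf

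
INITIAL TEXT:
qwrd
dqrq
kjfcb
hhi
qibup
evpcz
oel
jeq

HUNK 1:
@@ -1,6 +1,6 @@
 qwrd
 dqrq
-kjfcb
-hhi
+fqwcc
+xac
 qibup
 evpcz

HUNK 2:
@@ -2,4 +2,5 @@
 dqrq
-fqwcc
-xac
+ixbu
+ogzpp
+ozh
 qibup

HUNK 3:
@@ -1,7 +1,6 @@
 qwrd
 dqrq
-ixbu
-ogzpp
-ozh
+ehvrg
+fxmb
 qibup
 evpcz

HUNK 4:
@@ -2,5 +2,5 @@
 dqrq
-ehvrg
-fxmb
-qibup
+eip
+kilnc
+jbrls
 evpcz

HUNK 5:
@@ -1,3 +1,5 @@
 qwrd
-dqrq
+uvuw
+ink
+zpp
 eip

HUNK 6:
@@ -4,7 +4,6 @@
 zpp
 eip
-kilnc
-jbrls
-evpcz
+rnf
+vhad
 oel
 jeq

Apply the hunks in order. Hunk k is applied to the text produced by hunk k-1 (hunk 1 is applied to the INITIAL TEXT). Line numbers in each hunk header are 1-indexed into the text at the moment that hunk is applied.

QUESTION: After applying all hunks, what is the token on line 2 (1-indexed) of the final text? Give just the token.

Answer: uvuw

Derivation:
Hunk 1: at line 1 remove [kjfcb,hhi] add [fqwcc,xac] -> 8 lines: qwrd dqrq fqwcc xac qibup evpcz oel jeq
Hunk 2: at line 2 remove [fqwcc,xac] add [ixbu,ogzpp,ozh] -> 9 lines: qwrd dqrq ixbu ogzpp ozh qibup evpcz oel jeq
Hunk 3: at line 1 remove [ixbu,ogzpp,ozh] add [ehvrg,fxmb] -> 8 lines: qwrd dqrq ehvrg fxmb qibup evpcz oel jeq
Hunk 4: at line 2 remove [ehvrg,fxmb,qibup] add [eip,kilnc,jbrls] -> 8 lines: qwrd dqrq eip kilnc jbrls evpcz oel jeq
Hunk 5: at line 1 remove [dqrq] add [uvuw,ink,zpp] -> 10 lines: qwrd uvuw ink zpp eip kilnc jbrls evpcz oel jeq
Hunk 6: at line 4 remove [kilnc,jbrls,evpcz] add [rnf,vhad] -> 9 lines: qwrd uvuw ink zpp eip rnf vhad oel jeq
Final line 2: uvuw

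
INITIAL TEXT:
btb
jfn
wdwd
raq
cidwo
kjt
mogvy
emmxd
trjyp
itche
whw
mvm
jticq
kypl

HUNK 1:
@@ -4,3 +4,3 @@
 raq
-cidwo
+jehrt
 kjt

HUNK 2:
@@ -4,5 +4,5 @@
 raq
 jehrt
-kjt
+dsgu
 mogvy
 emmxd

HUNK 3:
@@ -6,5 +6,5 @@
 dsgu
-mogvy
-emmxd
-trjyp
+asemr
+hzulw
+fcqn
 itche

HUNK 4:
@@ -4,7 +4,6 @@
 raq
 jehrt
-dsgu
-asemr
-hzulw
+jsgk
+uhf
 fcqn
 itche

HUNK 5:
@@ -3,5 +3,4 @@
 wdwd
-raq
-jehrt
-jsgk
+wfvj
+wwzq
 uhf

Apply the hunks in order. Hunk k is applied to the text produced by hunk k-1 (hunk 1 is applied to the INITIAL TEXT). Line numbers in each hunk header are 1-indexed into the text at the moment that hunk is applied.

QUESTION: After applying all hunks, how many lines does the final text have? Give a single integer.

Answer: 12

Derivation:
Hunk 1: at line 4 remove [cidwo] add [jehrt] -> 14 lines: btb jfn wdwd raq jehrt kjt mogvy emmxd trjyp itche whw mvm jticq kypl
Hunk 2: at line 4 remove [kjt] add [dsgu] -> 14 lines: btb jfn wdwd raq jehrt dsgu mogvy emmxd trjyp itche whw mvm jticq kypl
Hunk 3: at line 6 remove [mogvy,emmxd,trjyp] add [asemr,hzulw,fcqn] -> 14 lines: btb jfn wdwd raq jehrt dsgu asemr hzulw fcqn itche whw mvm jticq kypl
Hunk 4: at line 4 remove [dsgu,asemr,hzulw] add [jsgk,uhf] -> 13 lines: btb jfn wdwd raq jehrt jsgk uhf fcqn itche whw mvm jticq kypl
Hunk 5: at line 3 remove [raq,jehrt,jsgk] add [wfvj,wwzq] -> 12 lines: btb jfn wdwd wfvj wwzq uhf fcqn itche whw mvm jticq kypl
Final line count: 12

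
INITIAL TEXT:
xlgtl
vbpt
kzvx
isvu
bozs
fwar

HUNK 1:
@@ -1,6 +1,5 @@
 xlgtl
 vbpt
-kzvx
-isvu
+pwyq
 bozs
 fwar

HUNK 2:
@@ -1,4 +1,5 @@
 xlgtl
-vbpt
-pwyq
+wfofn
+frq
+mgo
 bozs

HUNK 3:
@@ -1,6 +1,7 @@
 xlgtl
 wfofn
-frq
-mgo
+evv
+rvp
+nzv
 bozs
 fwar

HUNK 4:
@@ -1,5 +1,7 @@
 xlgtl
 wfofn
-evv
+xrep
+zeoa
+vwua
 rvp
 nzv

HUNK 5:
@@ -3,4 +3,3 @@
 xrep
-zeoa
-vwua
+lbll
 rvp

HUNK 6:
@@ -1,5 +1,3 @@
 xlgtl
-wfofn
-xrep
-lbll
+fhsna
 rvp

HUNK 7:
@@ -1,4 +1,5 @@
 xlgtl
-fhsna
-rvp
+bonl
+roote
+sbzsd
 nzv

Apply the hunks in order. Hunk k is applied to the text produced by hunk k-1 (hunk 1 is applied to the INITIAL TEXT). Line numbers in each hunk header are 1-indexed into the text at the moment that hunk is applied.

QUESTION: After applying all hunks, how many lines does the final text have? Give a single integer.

Answer: 7

Derivation:
Hunk 1: at line 1 remove [kzvx,isvu] add [pwyq] -> 5 lines: xlgtl vbpt pwyq bozs fwar
Hunk 2: at line 1 remove [vbpt,pwyq] add [wfofn,frq,mgo] -> 6 lines: xlgtl wfofn frq mgo bozs fwar
Hunk 3: at line 1 remove [frq,mgo] add [evv,rvp,nzv] -> 7 lines: xlgtl wfofn evv rvp nzv bozs fwar
Hunk 4: at line 1 remove [evv] add [xrep,zeoa,vwua] -> 9 lines: xlgtl wfofn xrep zeoa vwua rvp nzv bozs fwar
Hunk 5: at line 3 remove [zeoa,vwua] add [lbll] -> 8 lines: xlgtl wfofn xrep lbll rvp nzv bozs fwar
Hunk 6: at line 1 remove [wfofn,xrep,lbll] add [fhsna] -> 6 lines: xlgtl fhsna rvp nzv bozs fwar
Hunk 7: at line 1 remove [fhsna,rvp] add [bonl,roote,sbzsd] -> 7 lines: xlgtl bonl roote sbzsd nzv bozs fwar
Final line count: 7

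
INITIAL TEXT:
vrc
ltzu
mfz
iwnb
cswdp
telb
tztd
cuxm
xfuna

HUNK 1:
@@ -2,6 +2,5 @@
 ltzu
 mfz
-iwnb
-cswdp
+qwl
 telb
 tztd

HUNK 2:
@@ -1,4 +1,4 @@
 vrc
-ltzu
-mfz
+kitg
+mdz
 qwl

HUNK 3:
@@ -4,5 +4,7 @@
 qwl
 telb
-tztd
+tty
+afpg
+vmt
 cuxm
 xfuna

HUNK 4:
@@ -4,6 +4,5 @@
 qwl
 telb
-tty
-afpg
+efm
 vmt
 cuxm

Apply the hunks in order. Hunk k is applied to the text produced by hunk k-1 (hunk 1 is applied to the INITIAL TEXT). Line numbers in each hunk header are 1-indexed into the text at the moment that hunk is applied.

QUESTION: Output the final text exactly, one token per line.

Answer: vrc
kitg
mdz
qwl
telb
efm
vmt
cuxm
xfuna

Derivation:
Hunk 1: at line 2 remove [iwnb,cswdp] add [qwl] -> 8 lines: vrc ltzu mfz qwl telb tztd cuxm xfuna
Hunk 2: at line 1 remove [ltzu,mfz] add [kitg,mdz] -> 8 lines: vrc kitg mdz qwl telb tztd cuxm xfuna
Hunk 3: at line 4 remove [tztd] add [tty,afpg,vmt] -> 10 lines: vrc kitg mdz qwl telb tty afpg vmt cuxm xfuna
Hunk 4: at line 4 remove [tty,afpg] add [efm] -> 9 lines: vrc kitg mdz qwl telb efm vmt cuxm xfuna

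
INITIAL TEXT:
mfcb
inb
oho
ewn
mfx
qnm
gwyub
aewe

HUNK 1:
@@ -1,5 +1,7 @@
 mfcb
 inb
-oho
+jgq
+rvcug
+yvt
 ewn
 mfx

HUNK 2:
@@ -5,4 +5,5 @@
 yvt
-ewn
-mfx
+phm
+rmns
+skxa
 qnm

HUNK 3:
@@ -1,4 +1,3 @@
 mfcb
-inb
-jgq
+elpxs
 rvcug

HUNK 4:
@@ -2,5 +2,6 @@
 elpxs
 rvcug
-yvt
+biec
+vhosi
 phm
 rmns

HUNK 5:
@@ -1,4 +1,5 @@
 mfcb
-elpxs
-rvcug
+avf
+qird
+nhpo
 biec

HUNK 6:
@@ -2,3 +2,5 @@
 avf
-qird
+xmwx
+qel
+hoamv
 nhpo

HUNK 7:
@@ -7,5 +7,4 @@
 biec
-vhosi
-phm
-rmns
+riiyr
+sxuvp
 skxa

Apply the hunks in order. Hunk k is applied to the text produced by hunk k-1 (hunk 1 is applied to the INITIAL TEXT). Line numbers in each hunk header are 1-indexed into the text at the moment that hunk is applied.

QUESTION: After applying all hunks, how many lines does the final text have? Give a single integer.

Hunk 1: at line 1 remove [oho] add [jgq,rvcug,yvt] -> 10 lines: mfcb inb jgq rvcug yvt ewn mfx qnm gwyub aewe
Hunk 2: at line 5 remove [ewn,mfx] add [phm,rmns,skxa] -> 11 lines: mfcb inb jgq rvcug yvt phm rmns skxa qnm gwyub aewe
Hunk 3: at line 1 remove [inb,jgq] add [elpxs] -> 10 lines: mfcb elpxs rvcug yvt phm rmns skxa qnm gwyub aewe
Hunk 4: at line 2 remove [yvt] add [biec,vhosi] -> 11 lines: mfcb elpxs rvcug biec vhosi phm rmns skxa qnm gwyub aewe
Hunk 5: at line 1 remove [elpxs,rvcug] add [avf,qird,nhpo] -> 12 lines: mfcb avf qird nhpo biec vhosi phm rmns skxa qnm gwyub aewe
Hunk 6: at line 2 remove [qird] add [xmwx,qel,hoamv] -> 14 lines: mfcb avf xmwx qel hoamv nhpo biec vhosi phm rmns skxa qnm gwyub aewe
Hunk 7: at line 7 remove [vhosi,phm,rmns] add [riiyr,sxuvp] -> 13 lines: mfcb avf xmwx qel hoamv nhpo biec riiyr sxuvp skxa qnm gwyub aewe
Final line count: 13

Answer: 13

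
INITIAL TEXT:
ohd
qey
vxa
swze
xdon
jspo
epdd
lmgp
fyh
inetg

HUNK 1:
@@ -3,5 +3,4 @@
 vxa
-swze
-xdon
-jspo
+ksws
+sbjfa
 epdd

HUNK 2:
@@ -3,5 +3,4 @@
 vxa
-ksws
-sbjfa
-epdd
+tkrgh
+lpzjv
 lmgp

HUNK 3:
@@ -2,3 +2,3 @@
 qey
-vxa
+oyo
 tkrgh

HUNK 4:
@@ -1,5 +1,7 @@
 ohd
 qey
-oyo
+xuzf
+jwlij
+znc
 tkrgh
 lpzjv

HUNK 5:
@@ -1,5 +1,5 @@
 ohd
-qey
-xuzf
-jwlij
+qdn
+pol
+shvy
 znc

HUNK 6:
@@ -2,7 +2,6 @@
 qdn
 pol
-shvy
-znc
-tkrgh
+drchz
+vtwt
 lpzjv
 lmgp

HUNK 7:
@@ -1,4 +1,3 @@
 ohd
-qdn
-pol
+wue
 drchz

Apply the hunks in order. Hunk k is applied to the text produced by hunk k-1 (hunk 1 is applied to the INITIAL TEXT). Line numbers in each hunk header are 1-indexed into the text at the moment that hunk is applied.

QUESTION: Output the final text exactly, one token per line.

Answer: ohd
wue
drchz
vtwt
lpzjv
lmgp
fyh
inetg

Derivation:
Hunk 1: at line 3 remove [swze,xdon,jspo] add [ksws,sbjfa] -> 9 lines: ohd qey vxa ksws sbjfa epdd lmgp fyh inetg
Hunk 2: at line 3 remove [ksws,sbjfa,epdd] add [tkrgh,lpzjv] -> 8 lines: ohd qey vxa tkrgh lpzjv lmgp fyh inetg
Hunk 3: at line 2 remove [vxa] add [oyo] -> 8 lines: ohd qey oyo tkrgh lpzjv lmgp fyh inetg
Hunk 4: at line 1 remove [oyo] add [xuzf,jwlij,znc] -> 10 lines: ohd qey xuzf jwlij znc tkrgh lpzjv lmgp fyh inetg
Hunk 5: at line 1 remove [qey,xuzf,jwlij] add [qdn,pol,shvy] -> 10 lines: ohd qdn pol shvy znc tkrgh lpzjv lmgp fyh inetg
Hunk 6: at line 2 remove [shvy,znc,tkrgh] add [drchz,vtwt] -> 9 lines: ohd qdn pol drchz vtwt lpzjv lmgp fyh inetg
Hunk 7: at line 1 remove [qdn,pol] add [wue] -> 8 lines: ohd wue drchz vtwt lpzjv lmgp fyh inetg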